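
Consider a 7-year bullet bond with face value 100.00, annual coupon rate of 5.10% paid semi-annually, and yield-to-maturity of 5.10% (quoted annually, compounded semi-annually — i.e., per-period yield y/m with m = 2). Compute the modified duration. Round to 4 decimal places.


Answer: Modified duration = 5.8253

Derivation:
Coupon per period c = face * coupon_rate / m = 2.550000
Periods per year m = 2; per-period yield y/m = 0.025500
Number of cashflows N = 14
Cashflows (t years, CF_t, discount factor 1/(1+y/m)^(m*t), PV):
  t = 0.5000: CF_t = 2.550000, DF = 0.975134, PV = 2.486592
  t = 1.0000: CF_t = 2.550000, DF = 0.950886, PV = 2.424761
  t = 1.5000: CF_t = 2.550000, DF = 0.927242, PV = 2.364467
  t = 2.0000: CF_t = 2.550000, DF = 0.904185, PV = 2.305672
  t = 2.5000: CF_t = 2.550000, DF = 0.881702, PV = 2.248339
  t = 3.0000: CF_t = 2.550000, DF = 0.859777, PV = 2.192432
  t = 3.5000: CF_t = 2.550000, DF = 0.838398, PV = 2.137915
  t = 4.0000: CF_t = 2.550000, DF = 0.817551, PV = 2.084754
  t = 4.5000: CF_t = 2.550000, DF = 0.797222, PV = 2.032915
  t = 5.0000: CF_t = 2.550000, DF = 0.777398, PV = 1.982365
  t = 5.5000: CF_t = 2.550000, DF = 0.758067, PV = 1.933071
  t = 6.0000: CF_t = 2.550000, DF = 0.739217, PV = 1.885004
  t = 6.5000: CF_t = 2.550000, DF = 0.720836, PV = 1.838131
  t = 7.0000: CF_t = 102.550000, DF = 0.702912, PV = 72.083582
Price P = sum_t PV_t = 100.000000
First compute Macaulay numerator sum_t t * PV_t:
  t * PV_t at t = 0.5000: 1.243296
  t * PV_t at t = 1.0000: 2.424761
  t * PV_t at t = 1.5000: 3.546700
  t * PV_t at t = 2.0000: 4.611344
  t * PV_t at t = 2.5000: 5.620848
  t * PV_t at t = 3.0000: 6.577297
  t * PV_t at t = 3.5000: 7.482704
  t * PV_t at t = 4.0000: 8.339017
  t * PV_t at t = 4.5000: 9.148117
  t * PV_t at t = 5.0000: 9.911823
  t * PV_t at t = 5.5000: 10.631892
  t * PV_t at t = 6.0000: 11.310022
  t * PV_t at t = 6.5000: 11.947854
  t * PV_t at t = 7.0000: 504.585073
Macaulay duration D = 597.380748 / 100.000000 = 5.973807
Modified duration = D / (1 + y/m) = 5.973807 / (1 + 0.025500) = 5.825263


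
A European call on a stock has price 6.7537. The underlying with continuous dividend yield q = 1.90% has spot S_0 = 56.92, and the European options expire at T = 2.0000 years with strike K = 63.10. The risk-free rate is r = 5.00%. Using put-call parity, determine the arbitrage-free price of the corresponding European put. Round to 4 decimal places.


Put-call parity: C - P = S_0 * exp(-qT) - K * exp(-rT).
S_0 * exp(-qT) = 56.9200 * 0.96271294 = 54.79762060
K * exp(-rT) = 63.1000 * 0.90483742 = 57.09524108
P = C - S*exp(-qT) + K*exp(-rT)
P = 6.7537 - 54.79762060 + 57.09524108 = 9.0513

Answer: Put price = 9.0513


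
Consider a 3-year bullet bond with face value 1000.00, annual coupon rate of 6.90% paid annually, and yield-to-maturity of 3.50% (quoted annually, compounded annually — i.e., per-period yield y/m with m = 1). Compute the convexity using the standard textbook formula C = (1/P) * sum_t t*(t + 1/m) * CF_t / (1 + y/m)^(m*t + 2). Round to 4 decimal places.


Coupon per period c = face * coupon_rate / m = 69.000000
Periods per year m = 1; per-period yield y/m = 0.035000
Number of cashflows N = 3
Cashflows (t years, CF_t, discount factor 1/(1+y/m)^(m*t), PV):
  t = 1.0000: CF_t = 69.000000, DF = 0.966184, PV = 66.666667
  t = 2.0000: CF_t = 69.000000, DF = 0.933511, PV = 64.412238
  t = 3.0000: CF_t = 1069.000000, DF = 0.901943, PV = 964.176752
Price P = sum_t PV_t = 1095.255657
Convexity numerator sum_t t*(t + 1/m) * CF_t / (1+y/m)^(m*t + 2):
  t = 1.0000: term = 124.468093
  t = 2.0000: term = 360.777082
  t = 3.0000: term = 10800.831784
Convexity = (1/P) * sum = 11286.076960 / 1095.255657 = 10.304514

Answer: Convexity = 10.3045


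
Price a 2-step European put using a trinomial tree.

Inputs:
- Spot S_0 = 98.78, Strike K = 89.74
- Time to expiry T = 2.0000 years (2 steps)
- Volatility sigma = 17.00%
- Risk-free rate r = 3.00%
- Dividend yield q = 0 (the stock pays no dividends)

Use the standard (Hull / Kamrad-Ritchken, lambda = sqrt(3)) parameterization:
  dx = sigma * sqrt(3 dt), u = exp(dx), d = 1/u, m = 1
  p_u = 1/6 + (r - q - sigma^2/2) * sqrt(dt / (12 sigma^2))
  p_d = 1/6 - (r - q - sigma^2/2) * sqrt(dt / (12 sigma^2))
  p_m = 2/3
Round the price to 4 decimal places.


dt = T/N = 1.000000; dx = sigma*sqrt(3*dt) = 0.294449
u = exp(dx) = 1.342386; d = 1/u = 0.744942
p_u = 0.193072, p_m = 0.666667, p_d = 0.140261
Discount per step: exp(-r*dt) = 0.970446
Stock lattice S(k, j) with j the centered position index:
  k=0: S(0,+0) = 98.7800
  k=1: S(1,-1) = 73.5854; S(1,+0) = 98.7800; S(1,+1) = 132.6009
  k=2: S(2,-2) = 54.8169; S(2,-1) = 73.5854; S(2,+0) = 98.7800; S(2,+1) = 132.6009; S(2,+2) = 178.0016
Terminal payoffs V(N, j) = max(K - S_T, 0):
  V(2,-2) = 34.923136; V(2,-1) = 16.154609; V(2,+0) = 0.000000; V(2,+1) = 0.000000; V(2,+2) = 0.000000
Backward induction: V(k, j) = exp(-r*dt) * [p_u * V(k+1, j+1) + p_m * V(k+1, j) + p_d * V(k+1, j-1)]
  V(1,-1) = exp(-r*dt) * [p_u*0.000000 + p_m*16.154609 + p_d*34.923136] = 15.205044
  V(1,+0) = exp(-r*dt) * [p_u*0.000000 + p_m*0.000000 + p_d*16.154609] = 2.198901
  V(1,+1) = exp(-r*dt) * [p_u*0.000000 + p_m*0.000000 + p_d*0.000000] = 0.000000
  V(0,+0) = exp(-r*dt) * [p_u*0.000000 + p_m*2.198901 + p_d*15.205044] = 3.492260

Answer: Price = V(0,0) = 3.4923


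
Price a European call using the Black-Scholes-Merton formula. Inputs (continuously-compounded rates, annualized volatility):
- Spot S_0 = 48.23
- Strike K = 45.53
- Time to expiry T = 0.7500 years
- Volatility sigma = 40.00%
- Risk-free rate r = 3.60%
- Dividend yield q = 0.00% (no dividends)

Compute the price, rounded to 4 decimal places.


d1 = (ln(S/K) + (r - q + 0.5*sigma^2) * T) / (sigma * sqrt(T)) = 0.41745249
d2 = d1 - sigma * sqrt(T) = 0.07104233
exp(-rT) = 0.97336124; exp(-qT) = 1.00000000
C = S_0 * exp(-qT) * N(d1) - K * exp(-rT) * N(d2)
N(d1) = 0.66182627; N(d2) = 0.52831797
C = 48.2300 * 1.00000000 * 0.66182627 - 45.5300 * 0.97336124 * 0.52831797 = 8.5063

Answer: Price = 8.5063


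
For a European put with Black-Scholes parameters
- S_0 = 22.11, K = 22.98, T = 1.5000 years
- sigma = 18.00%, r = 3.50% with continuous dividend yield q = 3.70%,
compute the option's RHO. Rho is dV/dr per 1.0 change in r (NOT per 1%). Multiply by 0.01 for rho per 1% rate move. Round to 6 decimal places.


Answer: Rho = -20.196342

Derivation:
d1 = -0.0784484361; d2 = -0.2989025129
phi(d1) = 0.3977165904; exp(-qT) = 0.9460120237; exp(-rT) = 0.9488543211
N(-d2) = 0.6174927852
Rho = -K*T*exp(-rT)*N(-d2) = -22.9800 * 1.5000 * 0.9488543211 * 0.6174927852 = -20.196342


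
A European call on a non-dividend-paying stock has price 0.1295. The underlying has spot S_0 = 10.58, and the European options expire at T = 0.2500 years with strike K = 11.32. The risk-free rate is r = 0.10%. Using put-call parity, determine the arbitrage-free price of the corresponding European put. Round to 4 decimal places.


Answer: Put price = 0.8667

Derivation:
Put-call parity: C - P = S_0 * exp(-qT) - K * exp(-rT).
S_0 * exp(-qT) = 10.5800 * 1.00000000 = 10.58000000
K * exp(-rT) = 11.3200 * 0.99975003 = 11.31717035
P = C - S*exp(-qT) + K*exp(-rT)
P = 0.1295 - 10.58000000 + 11.31717035 = 0.8667


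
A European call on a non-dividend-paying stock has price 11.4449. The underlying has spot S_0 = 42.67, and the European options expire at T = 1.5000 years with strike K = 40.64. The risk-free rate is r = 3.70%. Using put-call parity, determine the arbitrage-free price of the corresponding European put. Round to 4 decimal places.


Answer: Put price = 7.2208

Derivation:
Put-call parity: C - P = S_0 * exp(-qT) - K * exp(-rT).
S_0 * exp(-qT) = 42.6700 * 1.00000000 = 42.67000000
K * exp(-rT) = 40.6400 * 0.94601202 = 38.44592864
P = C - S*exp(-qT) + K*exp(-rT)
P = 11.4449 - 42.67000000 + 38.44592864 = 7.2208


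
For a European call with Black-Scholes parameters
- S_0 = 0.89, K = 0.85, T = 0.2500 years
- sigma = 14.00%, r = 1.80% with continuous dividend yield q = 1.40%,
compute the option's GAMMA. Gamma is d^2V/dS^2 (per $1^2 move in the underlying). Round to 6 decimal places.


Answer: Gamma = 4.972809

Derivation:
d1 = 0.7062159035; d2 = 0.6362159035
phi(d1) = 0.3108922206; exp(-qT) = 0.9965061179; exp(-rT) = 0.9955101098
Gamma = exp(-qT) * phi(d1) / (S * sigma * sqrt(T)) = 0.9965061179 * 0.3108922206 / (0.8900 * 0.1400 * 0.5000000000) = 4.972809


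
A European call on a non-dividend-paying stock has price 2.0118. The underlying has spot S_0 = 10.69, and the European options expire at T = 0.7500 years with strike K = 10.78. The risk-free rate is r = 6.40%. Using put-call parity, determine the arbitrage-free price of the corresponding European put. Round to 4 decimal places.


Put-call parity: C - P = S_0 * exp(-qT) - K * exp(-rT).
S_0 * exp(-qT) = 10.6900 * 1.00000000 = 10.69000000
K * exp(-rT) = 10.7800 * 0.95313379 = 10.27478222
P = C - S*exp(-qT) + K*exp(-rT)
P = 2.0118 - 10.69000000 + 10.27478222 = 1.5966

Answer: Put price = 1.5966


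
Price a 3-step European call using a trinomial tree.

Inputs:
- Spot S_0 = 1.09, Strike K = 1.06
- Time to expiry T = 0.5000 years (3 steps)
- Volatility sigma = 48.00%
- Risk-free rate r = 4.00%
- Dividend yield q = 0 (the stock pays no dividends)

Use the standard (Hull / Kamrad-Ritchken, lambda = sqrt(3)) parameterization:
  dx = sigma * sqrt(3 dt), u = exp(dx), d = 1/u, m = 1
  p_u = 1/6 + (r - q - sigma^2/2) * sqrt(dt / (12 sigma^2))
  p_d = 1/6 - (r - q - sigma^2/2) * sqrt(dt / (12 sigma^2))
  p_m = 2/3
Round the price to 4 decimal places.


Answer: Price = V(0,0) = 0.1618

Derivation:
dt = T/N = 0.166667; dx = sigma*sqrt(3*dt) = 0.339411
u = exp(dx) = 1.404121; d = 1/u = 0.712189
p_u = 0.148203, p_m = 0.666667, p_d = 0.185130
Discount per step: exp(-r*dt) = 0.993356
Stock lattice S(k, j) with j the centered position index:
  k=0: S(0,+0) = 1.0900
  k=1: S(1,-1) = 0.7763; S(1,+0) = 1.0900; S(1,+1) = 1.5305
  k=2: S(2,-2) = 0.5529; S(2,-1) = 0.7763; S(2,+0) = 1.0900; S(2,+1) = 1.5305; S(2,+2) = 2.1490
  k=3: S(3,-3) = 0.3937; S(3,-2) = 0.5529; S(3,-1) = 0.7763; S(3,+0) = 1.0900; S(3,+1) = 1.5305; S(3,+2) = 2.1490; S(3,+3) = 3.0174
Terminal payoffs V(N, j) = max(S_T - K, 0):
  V(3,-3) = 0.000000; V(3,-2) = 0.000000; V(3,-1) = 0.000000; V(3,+0) = 0.030000; V(3,+1) = 0.470492; V(3,+2) = 1.088995; V(3,+3) = 1.957448
Backward induction: V(k, j) = exp(-r*dt) * [p_u * V(k+1, j+1) + p_m * V(k+1, j) + p_d * V(k+1, j-1)]
  V(2,-2) = exp(-r*dt) * [p_u*0.000000 + p_m*0.000000 + p_d*0.000000] = 0.000000
  V(2,-1) = exp(-r*dt) * [p_u*0.030000 + p_m*0.000000 + p_d*0.000000] = 0.004417
  V(2,+0) = exp(-r*dt) * [p_u*0.470492 + p_m*0.030000 + p_d*0.000000] = 0.089132
  V(2,+1) = exp(-r*dt) * [p_u*1.088995 + p_m*0.470492 + p_d*0.030000] = 0.477414
  V(2,+2) = exp(-r*dt) * [p_u*1.957448 + p_m*1.088995 + p_d*0.470492] = 1.095869
  V(1,-1) = exp(-r*dt) * [p_u*0.089132 + p_m*0.004417 + p_d*0.000000] = 0.016047
  V(1,+0) = exp(-r*dt) * [p_u*0.477414 + p_m*0.089132 + p_d*0.004417] = 0.130123
  V(1,+1) = exp(-r*dt) * [p_u*1.095869 + p_m*0.477414 + p_d*0.089132] = 0.493885
  V(0,+0) = exp(-r*dt) * [p_u*0.493885 + p_m*0.130123 + p_d*0.016047] = 0.161832


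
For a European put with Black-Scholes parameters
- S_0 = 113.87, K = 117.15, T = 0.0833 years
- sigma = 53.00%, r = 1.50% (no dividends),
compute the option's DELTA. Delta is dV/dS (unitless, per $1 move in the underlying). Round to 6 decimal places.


d1 = -0.1009937506; d2 = -0.2539609693
phi(d1) = 0.3969129063; exp(-qT) = 1.0000000000; exp(-rT) = 0.9987512803
N(-d1) = 0.5402222894
Delta = -exp(-qT) * N(-d1) = -1.0000000000 * 0.5402222894 = -0.540222

Answer: Delta = -0.540222


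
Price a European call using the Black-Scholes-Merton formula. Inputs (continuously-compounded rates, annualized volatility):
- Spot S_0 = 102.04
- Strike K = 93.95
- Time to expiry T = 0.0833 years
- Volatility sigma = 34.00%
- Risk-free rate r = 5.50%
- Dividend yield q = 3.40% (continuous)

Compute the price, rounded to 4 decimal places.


d1 = (ln(S/K) + (r - q + 0.5*sigma^2) * T) / (sigma * sqrt(T)) = 0.90865470
d2 = d1 - sigma * sqrt(T) = 0.81052479
exp(-rT) = 0.99542898; exp(-qT) = 0.99717181
C = S_0 * exp(-qT) * N(d1) - K * exp(-rT) * N(d2)
N(d1) = 0.81823379; N(d2) = 0.79118069
C = 102.0400 * 0.99717181 * 0.81823379 - 93.9500 * 0.99542898 * 0.79118069 = 9.2648

Answer: Price = 9.2648


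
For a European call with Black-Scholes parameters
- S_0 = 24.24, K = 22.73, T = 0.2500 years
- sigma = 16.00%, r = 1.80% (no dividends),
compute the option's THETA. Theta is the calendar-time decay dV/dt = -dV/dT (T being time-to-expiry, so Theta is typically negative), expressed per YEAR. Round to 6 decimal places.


d1 = 0.9002315417; d2 = 0.8202315417
phi(d1) = 0.2660297997; exp(-qT) = 1.0000000000; exp(-rT) = 0.9955101098
Theta = -S*exp(-qT)*phi(d1)*sigma/(2*sqrt(T)) - r*K*exp(-rT)*N(d2) + q*S*exp(-qT)*N(d1)
N(d1) = 0.8160014781; N(d2) = 0.7939579380; sqrt(T) = 0.5000000000
Term 1 = -24.2400 * 1.0000000000 * 0.2660297997 * 0.1600 / (2 * 0.5000000000) = -1.0317699752
Term 2 = -0.0180 * 22.7300 * 0.9955101098 * 0.7939579380 = -0.3233814550
Term 3 = 0 (no dividend yield, q = 0)
Theta = -1.0317699752 + (-0.3233814550) + (0.0000000000) = -1.355151

Answer: Theta = -1.355151


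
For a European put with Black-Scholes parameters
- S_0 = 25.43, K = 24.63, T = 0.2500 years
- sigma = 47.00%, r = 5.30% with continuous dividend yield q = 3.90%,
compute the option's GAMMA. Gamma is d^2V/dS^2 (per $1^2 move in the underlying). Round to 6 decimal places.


Answer: Gamma = 0.063770

Derivation:
d1 = 0.2684122013; d2 = 0.0334122013
phi(d1) = 0.3848271186; exp(-qT) = 0.9902973771; exp(-rT) = 0.9868373948
Gamma = exp(-qT) * phi(d1) / (S * sigma * sqrt(T)) = 0.9902973771 * 0.3848271186 / (25.4300 * 0.4700 * 0.5000000000) = 0.063770


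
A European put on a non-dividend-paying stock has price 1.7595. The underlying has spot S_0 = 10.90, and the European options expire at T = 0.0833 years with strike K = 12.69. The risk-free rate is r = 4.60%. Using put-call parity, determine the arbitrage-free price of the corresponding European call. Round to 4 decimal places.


Answer: Call price = 0.0180

Derivation:
Put-call parity: C - P = S_0 * exp(-qT) - K * exp(-rT).
S_0 * exp(-qT) = 10.9000 * 1.00000000 = 10.90000000
K * exp(-rT) = 12.6900 * 0.99617553 = 12.64146750
C = P + S*exp(-qT) - K*exp(-rT)
C = 1.7595 + 10.90000000 - 12.64146750 = 0.0180


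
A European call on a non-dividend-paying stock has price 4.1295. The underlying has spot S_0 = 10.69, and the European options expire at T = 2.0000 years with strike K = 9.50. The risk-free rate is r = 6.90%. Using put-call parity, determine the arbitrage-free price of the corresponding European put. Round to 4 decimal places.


Put-call parity: C - P = S_0 * exp(-qT) - K * exp(-rT).
S_0 * exp(-qT) = 10.6900 * 1.00000000 = 10.69000000
K * exp(-rT) = 9.5000 * 0.87109869 = 8.27543757
P = C - S*exp(-qT) + K*exp(-rT)
P = 4.1295 - 10.69000000 + 8.27543757 = 1.7149

Answer: Put price = 1.7149


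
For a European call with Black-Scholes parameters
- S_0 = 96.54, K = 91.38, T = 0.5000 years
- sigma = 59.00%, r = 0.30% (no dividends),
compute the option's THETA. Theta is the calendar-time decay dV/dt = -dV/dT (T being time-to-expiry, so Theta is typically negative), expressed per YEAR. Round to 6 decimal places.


d1 = 0.3438595417; d2 = -0.0733334592
phi(d1) = 0.3760405764; exp(-qT) = 1.0000000000; exp(-rT) = 0.9985011244
Theta = -S*exp(-qT)*phi(d1)*sigma/(2*sqrt(T)) - r*K*exp(-rT)*N(d2) + q*S*exp(-qT)*N(d1)
N(d1) = 0.6345240402; N(d2) = 0.4707703834; sqrt(T) = 0.7071067812
Term 1 = -96.5400 * 1.0000000000 * 0.3760405764 * 0.5900 / (2 * 0.7071067812) = -15.1453396746
Term 2 = -0.0030 * 91.3800 * 0.9985011244 * 0.4707703834 = -0.1288635525
Term 3 = 0 (no dividend yield, q = 0)
Theta = -15.1453396746 + (-0.1288635525) + (0.0000000000) = -15.274203

Answer: Theta = -15.274203


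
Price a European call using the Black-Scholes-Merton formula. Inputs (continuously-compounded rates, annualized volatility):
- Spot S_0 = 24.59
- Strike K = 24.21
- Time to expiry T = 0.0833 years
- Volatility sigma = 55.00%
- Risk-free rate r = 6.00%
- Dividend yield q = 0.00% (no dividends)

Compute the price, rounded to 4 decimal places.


Answer: Price = 1.8030

Derivation:
d1 = (ln(S/K) + (r - q + 0.5*sigma^2) * T) / (sigma * sqrt(T)) = 0.20896624
d2 = d1 - sigma * sqrt(T) = 0.05022667
exp(-rT) = 0.99501447; exp(-qT) = 1.00000000
C = S_0 * exp(-qT) * N(d1) - K * exp(-rT) * N(d2)
N(d1) = 0.58276270; N(d2) = 0.52002912
C = 24.5900 * 1.00000000 * 0.58276270 - 24.2100 * 0.99501447 * 0.52002912 = 1.8030


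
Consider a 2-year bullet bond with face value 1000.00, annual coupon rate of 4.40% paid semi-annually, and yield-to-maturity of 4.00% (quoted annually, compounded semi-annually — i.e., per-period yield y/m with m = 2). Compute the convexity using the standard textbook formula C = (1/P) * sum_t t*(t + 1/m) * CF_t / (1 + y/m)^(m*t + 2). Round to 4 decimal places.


Coupon per period c = face * coupon_rate / m = 22.000000
Periods per year m = 2; per-period yield y/m = 0.020000
Number of cashflows N = 4
Cashflows (t years, CF_t, discount factor 1/(1+y/m)^(m*t), PV):
  t = 0.5000: CF_t = 22.000000, DF = 0.980392, PV = 21.568627
  t = 1.0000: CF_t = 22.000000, DF = 0.961169, PV = 21.145713
  t = 1.5000: CF_t = 22.000000, DF = 0.942322, PV = 20.731091
  t = 2.0000: CF_t = 1022.000000, DF = 0.923845, PV = 944.170025
Price P = sum_t PV_t = 1007.615457
Convexity numerator sum_t t*(t + 1/m) * CF_t / (1+y/m)^(m*t + 2):
  t = 0.5000: term = 10.365546
  t = 1.0000: term = 30.486899
  t = 1.5000: term = 59.778233
  t = 2.0000: term = 4537.533763
Convexity = (1/P) * sum = 4638.164441 / 1007.615457 = 4.603110

Answer: Convexity = 4.6031


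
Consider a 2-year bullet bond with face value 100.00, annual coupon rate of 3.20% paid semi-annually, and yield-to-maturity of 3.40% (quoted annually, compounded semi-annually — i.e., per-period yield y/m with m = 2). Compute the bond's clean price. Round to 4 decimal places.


Coupon per period c = face * coupon_rate / m = 1.600000
Periods per year m = 2; per-period yield y/m = 0.017000
Number of cashflows N = 4
Cashflows (t years, CF_t, discount factor 1/(1+y/m)^(m*t), PV):
  t = 0.5000: CF_t = 1.600000, DF = 0.983284, PV = 1.573255
  t = 1.0000: CF_t = 1.600000, DF = 0.966848, PV = 1.546956
  t = 1.5000: CF_t = 1.600000, DF = 0.950686, PV = 1.521098
  t = 2.0000: CF_t = 101.600000, DF = 0.934795, PV = 94.975130
Price P = sum_t PV_t = 99.616439

Answer: Price = 99.6164


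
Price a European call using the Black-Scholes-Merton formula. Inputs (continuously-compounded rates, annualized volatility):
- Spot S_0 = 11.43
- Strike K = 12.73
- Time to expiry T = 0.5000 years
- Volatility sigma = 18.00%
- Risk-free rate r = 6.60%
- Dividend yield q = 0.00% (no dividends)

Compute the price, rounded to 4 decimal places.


Answer: Price = 0.2598

Derivation:
d1 = (ln(S/K) + (r - q + 0.5*sigma^2) * T) / (sigma * sqrt(T)) = -0.52341564
d2 = d1 - sigma * sqrt(T) = -0.65069486
exp(-rT) = 0.96753856; exp(-qT) = 1.00000000
C = S_0 * exp(-qT) * N(d1) - K * exp(-rT) * N(d2)
N(d1) = 0.30034252; N(d2) = 0.25762174
C = 11.4300 * 1.00000000 * 0.30034252 - 12.7300 * 0.96753856 * 0.25762174 = 0.2598


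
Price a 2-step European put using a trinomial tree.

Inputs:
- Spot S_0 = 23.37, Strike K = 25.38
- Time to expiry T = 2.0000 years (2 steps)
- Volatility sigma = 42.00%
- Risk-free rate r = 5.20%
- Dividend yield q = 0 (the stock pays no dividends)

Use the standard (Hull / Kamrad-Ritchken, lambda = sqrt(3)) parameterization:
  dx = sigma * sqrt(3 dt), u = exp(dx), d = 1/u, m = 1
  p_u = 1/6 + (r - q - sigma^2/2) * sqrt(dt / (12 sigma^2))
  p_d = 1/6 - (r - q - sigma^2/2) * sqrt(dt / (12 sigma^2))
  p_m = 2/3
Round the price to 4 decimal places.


Answer: Price = V(0,0) = 4.8052

Derivation:
dt = T/N = 1.000000; dx = sigma*sqrt(3*dt) = 0.727461
u = exp(dx) = 2.069819; d = 1/u = 0.483134
p_u = 0.141786, p_m = 0.666667, p_d = 0.191548
Discount per step: exp(-r*dt) = 0.949329
Stock lattice S(k, j) with j the centered position index:
  k=0: S(0,+0) = 23.3700
  k=1: S(1,-1) = 11.2908; S(1,+0) = 23.3700; S(1,+1) = 48.3717
  k=2: S(2,-2) = 5.4550; S(2,-1) = 11.2908; S(2,+0) = 23.3700; S(2,+1) = 48.3717; S(2,+2) = 100.1206
Terminal payoffs V(N, j) = max(K - S_T, 0):
  V(2,-2) = 19.925012; V(2,-1) = 14.089160; V(2,+0) = 2.010000; V(2,+1) = 0.000000; V(2,+2) = 0.000000
Backward induction: V(k, j) = exp(-r*dt) * [p_u * V(k+1, j+1) + p_m * V(k+1, j) + p_d * V(k+1, j-1)]
  V(1,-1) = exp(-r*dt) * [p_u*2.010000 + p_m*14.089160 + p_d*19.925012] = 12.810578
  V(1,+0) = exp(-r*dt) * [p_u*0.000000 + p_m*2.010000 + p_d*14.089160] = 3.834098
  V(1,+1) = exp(-r*dt) * [p_u*0.000000 + p_m*0.000000 + p_d*2.010000] = 0.365502
  V(0,+0) = exp(-r*dt) * [p_u*0.365502 + p_m*3.834098 + p_d*12.810578] = 4.805242


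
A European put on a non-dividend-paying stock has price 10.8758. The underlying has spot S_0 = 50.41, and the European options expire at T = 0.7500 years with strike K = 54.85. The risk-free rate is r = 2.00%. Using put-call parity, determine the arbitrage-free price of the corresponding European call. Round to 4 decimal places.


Answer: Call price = 7.2524

Derivation:
Put-call parity: C - P = S_0 * exp(-qT) - K * exp(-rT).
S_0 * exp(-qT) = 50.4100 * 1.00000000 = 50.41000000
K * exp(-rT) = 54.8500 * 0.98511194 = 54.03338989
C = P + S*exp(-qT) - K*exp(-rT)
C = 10.8758 + 50.41000000 - 54.03338989 = 7.2524


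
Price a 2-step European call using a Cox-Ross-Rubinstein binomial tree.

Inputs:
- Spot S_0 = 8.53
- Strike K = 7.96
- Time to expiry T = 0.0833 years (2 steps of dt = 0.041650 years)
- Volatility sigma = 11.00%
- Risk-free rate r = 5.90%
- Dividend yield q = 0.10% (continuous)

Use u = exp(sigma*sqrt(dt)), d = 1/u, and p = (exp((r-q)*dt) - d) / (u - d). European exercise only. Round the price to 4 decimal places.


Answer: Price = V(0,0) = 0.6083

Derivation:
dt = T/N = 0.041650
u = exp(sigma*sqrt(dt)) = 1.022703; d = 1/u = 0.977801
p = (exp((r-q)*dt) - d) / (u - d) = 0.548252
Discount per step: exp(-r*dt) = 0.997546
Stock lattice S(k, i) with i counting down-moves:
  k=0: S(0,0) = 8.5300
  k=1: S(1,0) = 8.7237; S(1,1) = 8.3406
  k=2: S(2,0) = 8.9217; S(2,1) = 8.5300; S(2,2) = 8.1555
Terminal payoffs V(N, i) = max(S_T - K, 0):
  V(2,0) = 0.961711; V(2,1) = 0.570000; V(2,2) = 0.195488
Backward induction: V(k, i) = exp(-r*dt) * [p * V(k+1, i) + (1-p) * V(k+1, i+1)].
  V(1,0) = exp(-r*dt) * [p*0.961711 + (1-p)*0.570000] = 0.782830
  V(1,1) = exp(-r*dt) * [p*0.570000 + (1-p)*0.195488] = 0.399831
  V(0,0) = exp(-r*dt) * [p*0.782830 + (1-p)*0.399831] = 0.608315


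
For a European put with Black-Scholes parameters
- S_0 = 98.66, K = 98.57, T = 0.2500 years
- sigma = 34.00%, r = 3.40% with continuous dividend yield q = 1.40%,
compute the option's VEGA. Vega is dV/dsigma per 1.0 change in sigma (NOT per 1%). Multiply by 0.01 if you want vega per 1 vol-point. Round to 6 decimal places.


Answer: Vega = 19.470884

Derivation:
d1 = 0.1197802360; d2 = -0.0502197640
phi(d1) = 0.3960906477; exp(-qT) = 0.9965061179; exp(-rT) = 0.9915360229
Vega = S * exp(-qT) * phi(d1) * sqrt(T) = 98.6600 * 0.9965061179 * 0.3960906477 * 0.5000000000 = 19.470884


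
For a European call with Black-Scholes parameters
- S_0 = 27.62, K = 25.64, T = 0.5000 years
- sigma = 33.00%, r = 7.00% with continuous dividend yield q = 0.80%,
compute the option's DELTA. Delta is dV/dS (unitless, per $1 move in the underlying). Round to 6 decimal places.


Answer: Delta = 0.712232

Derivation:
d1 = 0.5683060738; d2 = 0.3349608360
phi(d1) = 0.3394514217; exp(-qT) = 0.9960079893; exp(-rT) = 0.9656054163
N(d1) = 0.7150864223
Delta = exp(-qT) * N(d1) = 0.9960079893 * 0.7150864223 = 0.712232


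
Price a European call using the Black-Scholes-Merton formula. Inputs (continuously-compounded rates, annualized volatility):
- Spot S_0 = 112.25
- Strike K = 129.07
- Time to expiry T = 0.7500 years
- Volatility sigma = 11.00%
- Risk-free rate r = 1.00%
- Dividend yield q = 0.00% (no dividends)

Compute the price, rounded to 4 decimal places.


Answer: Price = 0.4307

Derivation:
d1 = (ln(S/K) + (r - q + 0.5*sigma^2) * T) / (sigma * sqrt(T)) = -1.33933575
d2 = d1 - sigma * sqrt(T) = -1.43459854
exp(-rT) = 0.99252805; exp(-qT) = 1.00000000
C = S_0 * exp(-qT) * N(d1) - K * exp(-rT) * N(d2)
N(d1) = 0.09023070; N(d2) = 0.07570076
C = 112.2500 * 1.00000000 * 0.09023070 - 129.0700 * 0.99252805 * 0.07570076 = 0.4307


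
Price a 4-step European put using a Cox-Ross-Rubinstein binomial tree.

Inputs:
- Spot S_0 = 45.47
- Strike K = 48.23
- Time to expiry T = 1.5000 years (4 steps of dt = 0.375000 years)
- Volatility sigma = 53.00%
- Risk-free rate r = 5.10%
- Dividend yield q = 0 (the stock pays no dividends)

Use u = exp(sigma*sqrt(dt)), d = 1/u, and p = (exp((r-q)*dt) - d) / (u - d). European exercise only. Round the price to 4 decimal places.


dt = T/N = 0.375000
u = exp(sigma*sqrt(dt)) = 1.383418; d = 1/u = 0.722847
p = (exp((r-q)*dt) - d) / (u - d) = 0.448796
Discount per step: exp(-r*dt) = 0.981057
Stock lattice S(k, i) with i counting down-moves:
  k=0: S(0,0) = 45.4700
  k=1: S(1,0) = 62.9040; S(1,1) = 32.8679
  k=2: S(2,0) = 87.0226; S(2,1) = 45.4700; S(2,2) = 23.7584
  k=3: S(3,0) = 120.3886; S(3,1) = 62.9040; S(3,2) = 32.8679; S(3,3) = 17.1737
  k=4: S(4,0) = 166.5478; S(4,1) = 87.0226; S(4,2) = 45.4700; S(4,3) = 23.7584; S(4,4) = 12.4140
Terminal payoffs V(N, i) = max(K - S_T, 0):
  V(4,0) = 0.000000; V(4,1) = 0.000000; V(4,2) = 2.760000; V(4,3) = 24.471556; V(4,4) = 35.816021
Backward induction: V(k, i) = exp(-r*dt) * [p * V(k+1, i) + (1-p) * V(k+1, i+1)].
  V(3,0) = exp(-r*dt) * [p*0.000000 + (1-p)*0.000000] = 0.000000
  V(3,1) = exp(-r*dt) * [p*0.000000 + (1-p)*2.760000] = 1.492503
  V(3,2) = exp(-r*dt) * [p*2.760000 + (1-p)*24.471556] = 14.448503
  V(3,3) = exp(-r*dt) * [p*24.471556 + (1-p)*35.816021] = 30.142641
  V(2,0) = exp(-r*dt) * [p*0.000000 + (1-p)*1.492503] = 0.807089
  V(2,1) = exp(-r*dt) * [p*1.492503 + (1-p)*14.448503] = 8.470343
  V(2,2) = exp(-r*dt) * [p*14.448503 + (1-p)*30.142641] = 22.661595
  V(1,0) = exp(-r*dt) * [p*0.807089 + (1-p)*8.470343] = 4.935797
  V(1,1) = exp(-r*dt) * [p*8.470343 + (1-p)*22.661595] = 15.983978
  V(0,0) = exp(-r*dt) * [p*4.935797 + (1-p)*15.983978] = 10.816734

Answer: Price = V(0,0) = 10.8167


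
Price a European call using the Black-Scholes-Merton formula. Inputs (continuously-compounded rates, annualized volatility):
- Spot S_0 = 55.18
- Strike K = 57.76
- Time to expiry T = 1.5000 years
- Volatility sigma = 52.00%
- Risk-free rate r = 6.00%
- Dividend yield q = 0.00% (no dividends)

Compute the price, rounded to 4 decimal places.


Answer: Price = 14.7149

Derivation:
d1 = (ln(S/K) + (r - q + 0.5*sigma^2) * T) / (sigma * sqrt(T)) = 0.38799929
d2 = d1 - sigma * sqrt(T) = -0.24886804
exp(-rT) = 0.91393119; exp(-qT) = 1.00000000
C = S_0 * exp(-qT) * N(d1) - K * exp(-rT) * N(d2)
N(d1) = 0.65099172; N(d2) = 0.40173143
C = 55.1800 * 1.00000000 * 0.65099172 - 57.7600 * 0.91393119 * 0.40173143 = 14.7149


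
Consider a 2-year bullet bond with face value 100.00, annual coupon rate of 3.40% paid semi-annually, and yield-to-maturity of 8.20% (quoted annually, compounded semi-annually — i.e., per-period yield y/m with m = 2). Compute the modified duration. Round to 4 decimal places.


Coupon per period c = face * coupon_rate / m = 1.700000
Periods per year m = 2; per-period yield y/m = 0.041000
Number of cashflows N = 4
Cashflows (t years, CF_t, discount factor 1/(1+y/m)^(m*t), PV):
  t = 0.5000: CF_t = 1.700000, DF = 0.960615, PV = 1.633045
  t = 1.0000: CF_t = 1.700000, DF = 0.922781, PV = 1.568727
  t = 1.5000: CF_t = 1.700000, DF = 0.886437, PV = 1.506943
  t = 2.0000: CF_t = 101.700000, DF = 0.851524, PV = 86.600028
Price P = sum_t PV_t = 91.308744
First compute Macaulay numerator sum_t t * PV_t:
  t * PV_t at t = 0.5000: 0.816523
  t * PV_t at t = 1.0000: 1.568727
  t * PV_t at t = 1.5000: 2.260414
  t * PV_t at t = 2.0000: 173.200057
Macaulay duration D = 177.845721 / 91.308744 = 1.947740
Modified duration = D / (1 + y/m) = 1.947740 / (1 + 0.041000) = 1.871028

Answer: Modified duration = 1.8710


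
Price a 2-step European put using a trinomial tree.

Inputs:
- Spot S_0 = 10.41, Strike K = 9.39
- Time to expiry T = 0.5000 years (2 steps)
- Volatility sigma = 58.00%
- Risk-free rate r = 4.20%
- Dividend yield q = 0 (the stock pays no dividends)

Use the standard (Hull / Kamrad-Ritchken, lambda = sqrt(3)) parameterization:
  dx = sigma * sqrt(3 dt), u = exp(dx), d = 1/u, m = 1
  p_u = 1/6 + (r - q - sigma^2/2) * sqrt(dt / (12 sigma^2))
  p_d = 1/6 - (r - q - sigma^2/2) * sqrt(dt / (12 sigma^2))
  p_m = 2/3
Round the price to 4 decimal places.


dt = T/N = 0.250000; dx = sigma*sqrt(3*dt) = 0.502295
u = exp(dx) = 1.652509; d = 1/u = 0.605140
p_u = 0.135261, p_m = 0.666667, p_d = 0.198073
Discount per step: exp(-r*dt) = 0.989555
Stock lattice S(k, j) with j the centered position index:
  k=0: S(0,+0) = 10.4100
  k=1: S(1,-1) = 6.2995; S(1,+0) = 10.4100; S(1,+1) = 17.2026
  k=2: S(2,-2) = 3.8121; S(2,-1) = 6.2995; S(2,+0) = 10.4100; S(2,+1) = 17.2026; S(2,+2) = 28.4275
Terminal payoffs V(N, j) = max(K - S_T, 0):
  V(2,-2) = 5.577911; V(2,-1) = 3.090488; V(2,+0) = 0.000000; V(2,+1) = 0.000000; V(2,+2) = 0.000000
Backward induction: V(k, j) = exp(-r*dt) * [p_u * V(k+1, j+1) + p_m * V(k+1, j) + p_d * V(k+1, j-1)]
  V(1,-1) = exp(-r*dt) * [p_u*0.000000 + p_m*3.090488 + p_d*5.577911] = 3.132096
  V(1,+0) = exp(-r*dt) * [p_u*0.000000 + p_m*0.000000 + p_d*3.090488] = 0.605747
  V(1,+1) = exp(-r*dt) * [p_u*0.000000 + p_m*0.000000 + p_d*0.000000] = 0.000000
  V(0,+0) = exp(-r*dt) * [p_u*0.000000 + p_m*0.605747 + p_d*3.132096] = 1.013516

Answer: Price = V(0,0) = 1.0135


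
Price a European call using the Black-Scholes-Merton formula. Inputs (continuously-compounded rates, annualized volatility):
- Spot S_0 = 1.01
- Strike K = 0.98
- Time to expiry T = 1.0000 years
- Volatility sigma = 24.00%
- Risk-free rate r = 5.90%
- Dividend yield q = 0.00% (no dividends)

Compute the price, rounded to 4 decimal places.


d1 = (ln(S/K) + (r - q + 0.5*sigma^2) * T) / (sigma * sqrt(T)) = 0.49147099
d2 = d1 - sigma * sqrt(T) = 0.25147099
exp(-rT) = 0.94270677; exp(-qT) = 1.00000000
C = S_0 * exp(-qT) * N(d1) - K * exp(-rT) * N(d2)
N(d1) = 0.68845332; N(d2) = 0.59927501
C = 1.0100 * 1.00000000 * 0.68845332 - 0.9800 * 0.94270677 * 0.59927501 = 0.1417

Answer: Price = 0.1417


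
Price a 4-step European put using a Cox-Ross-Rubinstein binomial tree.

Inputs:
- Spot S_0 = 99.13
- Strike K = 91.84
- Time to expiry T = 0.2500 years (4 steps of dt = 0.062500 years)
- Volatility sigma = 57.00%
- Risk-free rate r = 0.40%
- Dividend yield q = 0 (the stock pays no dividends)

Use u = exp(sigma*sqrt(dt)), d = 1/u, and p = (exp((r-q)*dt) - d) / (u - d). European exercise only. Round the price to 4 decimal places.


Answer: Price = V(0,0) = 7.8367

Derivation:
dt = T/N = 0.062500
u = exp(sigma*sqrt(dt)) = 1.153153; d = 1/u = 0.867188
p = (exp((r-q)*dt) - d) / (u - d) = 0.465310
Discount per step: exp(-r*dt) = 0.999750
Stock lattice S(k, i) with i counting down-moves:
  k=0: S(0,0) = 99.1300
  k=1: S(1,0) = 114.3121; S(1,1) = 85.9643
  k=2: S(2,0) = 131.8193; S(2,1) = 99.1300; S(2,2) = 74.5472
  k=3: S(3,0) = 152.0078; S(3,1) = 114.3121; S(3,2) = 85.9643; S(3,3) = 64.6464
  k=4: S(4,0) = 175.2883; S(4,1) = 131.8193; S(4,2) = 99.1300; S(4,3) = 74.5472; S(4,4) = 56.0605
Terminal payoffs V(N, i) = max(K - S_T, 0):
  V(4,0) = 0.000000; V(4,1) = 0.000000; V(4,2) = 0.000000; V(4,3) = 17.292827; V(4,4) = 35.779463
Backward induction: V(k, i) = exp(-r*dt) * [p * V(k+1, i) + (1-p) * V(k+1, i+1)].
  V(3,0) = exp(-r*dt) * [p*0.000000 + (1-p)*0.000000] = 0.000000
  V(3,1) = exp(-r*dt) * [p*0.000000 + (1-p)*0.000000] = 0.000000
  V(3,2) = exp(-r*dt) * [p*0.000000 + (1-p)*17.292827] = 9.243999
  V(3,3) = exp(-r*dt) * [p*17.292827 + (1-p)*35.779463] = 27.170662
  V(2,0) = exp(-r*dt) * [p*0.000000 + (1-p)*0.000000] = 0.000000
  V(2,1) = exp(-r*dt) * [p*0.000000 + (1-p)*9.243999] = 4.941443
  V(2,2) = exp(-r*dt) * [p*9.243999 + (1-p)*27.170662] = 18.824509
  V(1,0) = exp(-r*dt) * [p*0.000000 + (1-p)*4.941443] = 2.641482
  V(1,1) = exp(-r*dt) * [p*4.941443 + (1-p)*18.824509] = 12.361496
  V(0,0) = exp(-r*dt) * [p*2.641482 + (1-p)*12.361496] = 7.836721


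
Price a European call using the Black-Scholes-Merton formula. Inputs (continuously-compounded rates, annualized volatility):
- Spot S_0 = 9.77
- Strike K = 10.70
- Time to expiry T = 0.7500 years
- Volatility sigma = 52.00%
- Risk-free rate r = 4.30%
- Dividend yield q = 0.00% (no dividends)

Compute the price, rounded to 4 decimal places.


d1 = (ln(S/K) + (r - q + 0.5*sigma^2) * T) / (sigma * sqrt(T)) = 0.09486914
d2 = d1 - sigma * sqrt(T) = -0.35546407
exp(-rT) = 0.96826449; exp(-qT) = 1.00000000
C = S_0 * exp(-qT) * N(d1) - K * exp(-rT) * N(d2)
N(d1) = 0.53779062; N(d2) = 0.36112098
C = 9.7700 * 1.00000000 * 0.53779062 - 10.7000 * 0.96826449 * 0.36112098 = 1.5128

Answer: Price = 1.5128


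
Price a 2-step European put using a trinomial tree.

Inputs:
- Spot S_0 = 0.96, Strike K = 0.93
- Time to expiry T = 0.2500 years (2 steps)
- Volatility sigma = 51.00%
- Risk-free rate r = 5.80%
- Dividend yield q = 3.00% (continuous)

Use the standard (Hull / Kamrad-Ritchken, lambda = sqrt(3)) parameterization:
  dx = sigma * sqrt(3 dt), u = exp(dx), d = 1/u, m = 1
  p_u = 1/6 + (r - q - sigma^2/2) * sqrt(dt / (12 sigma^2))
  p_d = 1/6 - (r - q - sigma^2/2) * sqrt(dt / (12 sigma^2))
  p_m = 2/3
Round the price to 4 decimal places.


dt = T/N = 0.125000; dx = sigma*sqrt(3*dt) = 0.312310
u = exp(dx) = 1.366578; d = 1/u = 0.731755
p_u = 0.146244, p_m = 0.666667, p_d = 0.187089
Discount per step: exp(-r*dt) = 0.992776
Stock lattice S(k, j) with j the centered position index:
  k=0: S(0,+0) = 0.9600
  k=1: S(1,-1) = 0.7025; S(1,+0) = 0.9600; S(1,+1) = 1.3119
  k=2: S(2,-2) = 0.5140; S(2,-1) = 0.7025; S(2,+0) = 0.9600; S(2,+1) = 1.3119; S(2,+2) = 1.7928
Terminal payoffs V(N, j) = max(K - S_T, 0):
  V(2,-2) = 0.415954; V(2,-1) = 0.227515; V(2,+0) = 0.000000; V(2,+1) = 0.000000; V(2,+2) = 0.000000
Backward induction: V(k, j) = exp(-r*dt) * [p_u * V(k+1, j+1) + p_m * V(k+1, j) + p_d * V(k+1, j-1)]
  V(1,-1) = exp(-r*dt) * [p_u*0.000000 + p_m*0.227515 + p_d*0.415954] = 0.227840
  V(1,+0) = exp(-r*dt) * [p_u*0.000000 + p_m*0.000000 + p_d*0.227515] = 0.042258
  V(1,+1) = exp(-r*dt) * [p_u*0.000000 + p_m*0.000000 + p_d*0.000000] = 0.000000
  V(0,+0) = exp(-r*dt) * [p_u*0.000000 + p_m*0.042258 + p_d*0.227840] = 0.070287

Answer: Price = V(0,0) = 0.0703


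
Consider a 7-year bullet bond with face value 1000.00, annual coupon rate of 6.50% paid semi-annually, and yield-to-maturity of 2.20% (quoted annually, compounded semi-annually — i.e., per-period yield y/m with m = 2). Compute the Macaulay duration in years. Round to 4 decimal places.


Answer: Macaulay duration = 5.9035 years

Derivation:
Coupon per period c = face * coupon_rate / m = 32.500000
Periods per year m = 2; per-period yield y/m = 0.011000
Number of cashflows N = 14
Cashflows (t years, CF_t, discount factor 1/(1+y/m)^(m*t), PV):
  t = 0.5000: CF_t = 32.500000, DF = 0.989120, PV = 32.146390
  t = 1.0000: CF_t = 32.500000, DF = 0.978358, PV = 31.796627
  t = 1.5000: CF_t = 32.500000, DF = 0.967713, PV = 31.450669
  t = 2.0000: CF_t = 32.500000, DF = 0.957184, PV = 31.108476
  t = 2.5000: CF_t = 32.500000, DF = 0.946769, PV = 30.770006
  t = 3.0000: CF_t = 32.500000, DF = 0.936468, PV = 30.435219
  t = 3.5000: CF_t = 32.500000, DF = 0.926279, PV = 30.104074
  t = 4.0000: CF_t = 32.500000, DF = 0.916201, PV = 29.776532
  t = 4.5000: CF_t = 32.500000, DF = 0.906232, PV = 29.452554
  t = 5.0000: CF_t = 32.500000, DF = 0.896372, PV = 29.132101
  t = 5.5000: CF_t = 32.500000, DF = 0.886620, PV = 28.815134
  t = 6.0000: CF_t = 32.500000, DF = 0.876973, PV = 28.501617
  t = 6.5000: CF_t = 32.500000, DF = 0.867431, PV = 28.191510
  t = 7.0000: CF_t = 1032.500000, DF = 0.857993, PV = 885.877930
Price P = sum_t PV_t = 1277.558839
Macaulay numerator sum_t t * PV_t:
  t * PV_t at t = 0.5000: 16.073195
  t * PV_t at t = 1.0000: 31.796627
  t * PV_t at t = 1.5000: 47.176004
  t * PV_t at t = 2.0000: 62.216952
  t * PV_t at t = 2.5000: 76.925015
  t * PV_t at t = 3.0000: 91.305656
  t * PV_t at t = 3.5000: 105.364259
  t * PV_t at t = 4.0000: 119.106128
  t * PV_t at t = 4.5000: 132.536493
  t * PV_t at t = 5.0000: 145.660504
  t * PV_t at t = 5.5000: 158.483239
  t * PV_t at t = 6.0000: 171.009700
  t * PV_t at t = 6.5000: 183.244815
  t * PV_t at t = 7.0000: 6201.145508
Macaulay duration D = (sum_t t * PV_t) / P = 7542.044096 / 1277.558839 = 5.903481


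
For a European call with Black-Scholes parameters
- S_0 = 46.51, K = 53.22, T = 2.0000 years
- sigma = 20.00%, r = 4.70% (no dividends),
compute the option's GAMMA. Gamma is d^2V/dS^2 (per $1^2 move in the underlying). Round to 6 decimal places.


Answer: Gamma = 0.030326

Derivation:
d1 = -0.0027114798; d2 = -0.2855541923
phi(d1) = 0.3989408139; exp(-qT) = 1.0000000000; exp(-rT) = 0.9102827622
Gamma = exp(-qT) * phi(d1) / (S * sigma * sqrt(T)) = 1.0000000000 * 0.3989408139 / (46.5100 * 0.2000 * 1.4142135624) = 0.030326


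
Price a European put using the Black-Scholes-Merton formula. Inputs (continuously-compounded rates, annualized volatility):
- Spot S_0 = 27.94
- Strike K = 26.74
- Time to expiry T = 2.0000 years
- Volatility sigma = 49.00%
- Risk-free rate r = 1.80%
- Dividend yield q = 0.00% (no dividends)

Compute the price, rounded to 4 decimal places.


d1 = (ln(S/K) + (r - q + 0.5*sigma^2) * T) / (sigma * sqrt(T)) = 0.46178226
d2 = d1 - sigma * sqrt(T) = -0.23118238
exp(-rT) = 0.96464029; exp(-qT) = 1.00000000
P = K * exp(-rT) * N(-d2) - S_0 * exp(-qT) * N(-d1)
N(-d1) = 0.32211874; N(-d2) = 0.59141344
P = 26.7400 * 0.96464029 * 0.59141344 - 27.9400 * 1.00000000 * 0.32211874 = 6.2552

Answer: Price = 6.2552


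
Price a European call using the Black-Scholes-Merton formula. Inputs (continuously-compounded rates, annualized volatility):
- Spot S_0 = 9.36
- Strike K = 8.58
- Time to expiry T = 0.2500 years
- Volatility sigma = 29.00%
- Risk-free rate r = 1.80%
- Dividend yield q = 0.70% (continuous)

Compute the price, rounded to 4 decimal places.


d1 = (ln(S/K) + (r - q + 0.5*sigma^2) * T) / (sigma * sqrt(T)) = 0.69154398
d2 = d1 - sigma * sqrt(T) = 0.54654398
exp(-rT) = 0.99551011; exp(-qT) = 0.99825153
C = S_0 * exp(-qT) * N(d1) - K * exp(-rT) * N(d2)
N(d1) = 0.75538812; N(d2) = 0.70765397
C = 9.3600 * 0.99825153 * 0.75538812 - 8.5800 * 0.99551011 * 0.70765397 = 1.0137

Answer: Price = 1.0137


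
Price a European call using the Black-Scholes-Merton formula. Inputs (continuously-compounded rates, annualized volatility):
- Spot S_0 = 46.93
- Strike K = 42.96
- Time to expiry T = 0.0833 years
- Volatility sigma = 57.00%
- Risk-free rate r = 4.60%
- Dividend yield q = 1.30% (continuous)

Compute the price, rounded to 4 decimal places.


Answer: Price = 5.4196

Derivation:
d1 = (ln(S/K) + (r - q + 0.5*sigma^2) * T) / (sigma * sqrt(T)) = 0.63623759
d2 = d1 - sigma * sqrt(T) = 0.47172568
exp(-rT) = 0.99617553; exp(-qT) = 0.99891769
C = S_0 * exp(-qT) * N(d1) - K * exp(-rT) * N(d2)
N(d1) = 0.73768921; N(d2) = 0.68143870
C = 46.9300 * 0.99891769 * 0.73768921 - 42.9600 * 0.99617553 * 0.68143870 = 5.4196


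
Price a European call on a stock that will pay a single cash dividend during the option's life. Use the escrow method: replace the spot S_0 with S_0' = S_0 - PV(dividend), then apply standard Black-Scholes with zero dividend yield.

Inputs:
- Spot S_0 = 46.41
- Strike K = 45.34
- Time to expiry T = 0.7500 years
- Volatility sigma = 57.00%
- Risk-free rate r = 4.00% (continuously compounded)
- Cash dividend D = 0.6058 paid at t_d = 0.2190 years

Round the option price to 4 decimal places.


PV(D) = D * exp(-r * t_d) = 0.6058 * 0.99127826 = 0.60051637
S_0' = S_0 - PV(D) = 46.4100 - 0.60051637 = 45.80948363
d1 = (ln(S_0'/K) + (r + sigma^2/2)*T) / (sigma*sqrt(T)) = 0.32845961
d2 = d1 - sigma*sqrt(T) = -0.16517487
exp(-rT) = 0.97044553
N(d1) = 0.62871791; N(d2) = 0.43440317
C = S_0' * N(d1) - K * exp(-rT) * N(d2) = 45.80948363 * 0.62871791 - 45.3400 * 0.97044553 * 0.43440317 = 9.6875

Answer: Price = 9.6875


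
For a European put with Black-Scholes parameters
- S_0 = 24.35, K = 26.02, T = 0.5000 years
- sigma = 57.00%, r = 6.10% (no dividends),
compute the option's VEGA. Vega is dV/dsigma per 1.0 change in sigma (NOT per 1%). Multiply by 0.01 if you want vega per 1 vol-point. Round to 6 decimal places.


d1 = 0.1126194740; d2 = -0.2904313913
phi(d1) = 0.3964203637; exp(-qT) = 1.0000000000; exp(-rT) = 0.9699604321
Vega = S * exp(-qT) * phi(d1) * sqrt(T) = 24.3500 * 1.0000000000 * 0.3964203637 * 0.7071067812 = 6.825586

Answer: Vega = 6.825586
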